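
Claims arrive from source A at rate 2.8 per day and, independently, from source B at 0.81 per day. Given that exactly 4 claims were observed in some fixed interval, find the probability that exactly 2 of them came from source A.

Given the total, each event is independently from source A with probability p = λ_A/(λ_A+λ_B) = 2.8/3.61 ≈ 0.7756.
So K ~ Binomial(4, 2.8/3.61): P(K = 2) = C(4,2) · (2.8/3.61)^2 · (0.81/3.61)^2 ≈ 0.1817.

0.1817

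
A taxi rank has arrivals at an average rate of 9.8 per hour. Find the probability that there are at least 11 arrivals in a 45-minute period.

Over the interval, μ = 9.8 × 0.75 = 7.35 (a 45-minute period = 0.75 hours).
P(N ≥ 11) = 1 − P(N ≤ 10) = 1 − Σ_{j=0}^{10} e^(−μ) μ^j/j! ≈ 0.1252.

0.1252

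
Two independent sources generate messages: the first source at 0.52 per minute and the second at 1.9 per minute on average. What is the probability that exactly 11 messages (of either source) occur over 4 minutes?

Independent Poisson processes superpose: combined rate λ = 0.52 + 1.9 = 2.42 per minute.
Over the interval, μ = 2.42 × 4 = 9.68 (4 minutes).
P(N = 11) = e^(−9.68) · 9.68^11/11! ≈ 0.1095.

0.1095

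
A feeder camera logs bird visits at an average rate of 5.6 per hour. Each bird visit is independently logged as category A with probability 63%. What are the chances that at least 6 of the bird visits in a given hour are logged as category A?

0.1461

Thinning: the bird visits that are logged as category A themselves form a Poisson process with rate 0.63 × 5.6 = 3.528 per hour.
So μ = 3.528.
P(N ≥ 6) = 1 − P(N ≤ 5) ≈ 0.1461.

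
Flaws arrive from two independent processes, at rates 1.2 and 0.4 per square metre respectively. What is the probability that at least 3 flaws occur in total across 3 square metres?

Independent Poisson processes superpose: combined rate λ = 1.2 + 0.4 = 1.6 per square metre.
Over the interval, μ = 1.6 × 3 = 4.8 (3 square metres).
P(N ≥ 3) = 1 − P(N ≤ 2) ≈ 0.8575.

0.8575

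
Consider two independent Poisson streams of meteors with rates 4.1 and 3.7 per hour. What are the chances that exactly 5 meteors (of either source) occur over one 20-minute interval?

Independent Poisson processes superpose: combined rate λ = 4.1 + 3.7 = 7.8 per hour.
Over the interval, μ = 7.8 × 1/3 = 2.6 (a 20-minute interval = 1/3 hours).
P(N = 5) = e^(−2.6) · 2.6^5/5! ≈ 0.0735.

0.0735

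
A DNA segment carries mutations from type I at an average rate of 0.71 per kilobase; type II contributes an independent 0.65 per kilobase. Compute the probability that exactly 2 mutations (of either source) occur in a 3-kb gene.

Independent Poisson processes superpose: combined rate λ = 0.71 + 0.65 = 1.36 per kilobase.
Over the interval, μ = 1.36 × 3 = 4.08 (a 3-kb gene = 3 kilobases).
P(N = 2) = e^(−4.08) · 4.08^2/2! ≈ 0.1407.

0.1407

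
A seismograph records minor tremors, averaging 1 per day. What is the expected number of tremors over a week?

7

E[N] = λt = 1 × 7 = 7 (a week = 7 days).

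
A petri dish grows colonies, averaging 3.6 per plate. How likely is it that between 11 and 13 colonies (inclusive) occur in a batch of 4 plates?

Over the interval, μ = 3.6 × 4 = 14.4 (a batch of 4 plates = 4 plates).
P(11 ≤ N ≤ 13) = Σ_{j=11}^{13} e^(−14.4) · 14.4^j/j! ≈ 0.2721.

0.2721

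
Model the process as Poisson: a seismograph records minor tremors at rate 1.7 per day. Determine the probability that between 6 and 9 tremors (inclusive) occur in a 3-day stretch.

Over the interval, μ = 1.7 × 3 = 5.1 (a 3-day stretch = 3 days).
P(6 ≤ N ≤ 9) = Σ_{j=6}^{9} e^(−5.1) · 5.1^j/j! ≈ 0.3660.

0.3660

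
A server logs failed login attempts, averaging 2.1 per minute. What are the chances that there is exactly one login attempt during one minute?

0.2572

With mean μ = 2.1 per minute,
P(N = 1) = e^(−μ) μ^1/1! = e^(−2.1) · 2.1^1/1 ≈ 0.2572.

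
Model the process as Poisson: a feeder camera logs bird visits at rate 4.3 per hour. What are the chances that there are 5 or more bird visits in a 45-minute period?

0.2239

Over the interval, μ = 4.3 × 0.75 = 3.225 (a 45-minute period = 0.75 hours).
P(N ≥ 5) = 1 − P(N ≤ 4) = 1 − Σ_{j=0}^{4} e^(−μ) μ^j/j! ≈ 0.2239.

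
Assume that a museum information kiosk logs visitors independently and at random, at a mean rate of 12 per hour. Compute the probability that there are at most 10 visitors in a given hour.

0.3472

With mean μ = 12 per hour,
P(N ≤ 10) = Σ_{j=0}^{10} e^(−μ) μ^j/j! ≈ 0.3472.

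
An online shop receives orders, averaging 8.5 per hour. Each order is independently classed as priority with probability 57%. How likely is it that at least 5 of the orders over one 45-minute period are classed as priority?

0.3000

Thinning: the orders that are classed as priority themselves form a Poisson process with rate 0.57 × 8.5 = 4.845 per hour.
Over the interval, μ = 4.845 × 0.75 = 3.63375 (a 45-minute period = 0.75 hours).
P(N ≥ 5) = 1 − P(N ≤ 4) ≈ 0.3000.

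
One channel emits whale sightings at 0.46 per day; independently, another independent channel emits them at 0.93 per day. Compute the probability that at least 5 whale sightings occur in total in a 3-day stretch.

0.4043

Independent Poisson processes superpose: combined rate λ = 0.46 + 0.93 = 1.39 per day.
Over the interval, μ = 1.39 × 3 = 4.17 (a 3-day stretch = 3 days).
P(N ≥ 5) = 1 − P(N ≤ 4) ≈ 0.4043.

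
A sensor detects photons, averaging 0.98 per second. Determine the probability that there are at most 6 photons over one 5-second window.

0.7767

Over the interval, μ = 0.98 × 5 = 4.9 (a 5-second window = 5 seconds).
P(N ≤ 6) = Σ_{j=0}^{6} e^(−μ) μ^j/j! ≈ 0.7767.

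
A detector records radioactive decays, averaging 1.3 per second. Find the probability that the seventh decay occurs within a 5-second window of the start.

0.4735

Over the interval, μ = 1.3 × 5 = 6.5 (a 5-second window = 5 seconds).
The seventh arrival falls in the interval iff at least 7 events occur there: P(S_7 ≤ t) = P(N ≥ 7) = 1 − P(N ≤ 6) ≈ 0.4735.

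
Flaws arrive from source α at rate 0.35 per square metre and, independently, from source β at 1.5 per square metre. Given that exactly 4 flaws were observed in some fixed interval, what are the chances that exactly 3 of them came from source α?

0.0220

Given the total, each event is independently from source α with probability p = λ_α/(λ_α+λ_β) = 0.35/1.85 ≈ 0.1892.
So K ~ Binomial(4, 0.35/1.85): P(K = 3) = C(4,3) · (0.35/1.85)^3 · (1.5/1.85)^1 ≈ 0.0220.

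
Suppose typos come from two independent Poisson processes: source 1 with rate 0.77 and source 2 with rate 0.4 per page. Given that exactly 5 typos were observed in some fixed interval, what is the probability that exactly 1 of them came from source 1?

0.0450

Given the total, each event is independently from source 1 with probability p = λ_1/(λ_1+λ_2) = 0.77/1.17 ≈ 0.6581.
So K ~ Binomial(5, 0.77/1.17): P(K = 1) = C(5,1) · (0.77/1.17)^1 · (0.4/1.17)^4 ≈ 0.0450.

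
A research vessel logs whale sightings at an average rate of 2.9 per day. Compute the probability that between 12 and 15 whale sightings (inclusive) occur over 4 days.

0.3639

Over the interval, μ = 2.9 × 4 = 11.6 (4 days).
P(12 ≤ N ≤ 15) = Σ_{j=12}^{15} e^(−11.6) · 11.6^j/j! ≈ 0.3639.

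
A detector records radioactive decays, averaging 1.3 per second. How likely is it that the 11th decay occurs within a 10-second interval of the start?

0.7483

Over the interval, μ = 1.3 × 10 = 13 (a 10-second interval = 10 seconds).
The 11th arrival falls in the interval iff at least 11 events occur there: P(S_11 ≤ t) = P(N ≥ 11) = 1 − P(N ≤ 10) ≈ 0.7483.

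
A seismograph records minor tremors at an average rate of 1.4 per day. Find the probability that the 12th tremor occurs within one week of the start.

Over the interval, μ = 1.4 × 7 = 9.8 (a week = 7 days).
The 12th arrival falls in the interval iff at least 12 events occur there: P(S_12 ≤ t) = P(N ≥ 12) = 1 − P(N ≤ 11) ≈ 0.2807.

0.2807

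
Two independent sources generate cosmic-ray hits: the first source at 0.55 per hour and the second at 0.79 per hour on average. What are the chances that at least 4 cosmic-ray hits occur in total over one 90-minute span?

0.1447

Independent Poisson processes superpose: combined rate λ = 0.55 + 0.79 = 1.34 per hour.
Over the interval, μ = 1.34 × 1.5 = 2.01 (a 90-minute span = 1.5 hours).
P(N ≥ 4) = 1 − P(N ≤ 3) ≈ 0.1447.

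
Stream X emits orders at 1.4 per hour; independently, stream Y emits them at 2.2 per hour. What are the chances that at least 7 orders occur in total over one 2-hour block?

Independent Poisson processes superpose: combined rate λ = 1.4 + 2.2 = 3.6 per hour.
Over the interval, μ = 3.6 × 2 = 7.2 (a 2-hour block = 2 hours).
P(N ≥ 7) = 1 − P(N ≤ 6) ≈ 0.5796.

0.5796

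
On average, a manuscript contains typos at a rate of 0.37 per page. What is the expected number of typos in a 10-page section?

3.7

E[N] = λt = 0.37 × 10 = 3.7 (a 10-page section = 10 pages).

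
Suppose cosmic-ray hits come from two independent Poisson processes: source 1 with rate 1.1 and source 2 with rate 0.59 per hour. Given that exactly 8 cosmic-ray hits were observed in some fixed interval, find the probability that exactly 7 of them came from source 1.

Given the total, each event is independently from source 1 with probability p = λ_1/(λ_1+λ_2) = 1.1/1.69 ≈ 0.6509.
So K ~ Binomial(8, 1.1/1.69): P(K = 7) = C(8,7) · (1.1/1.69)^7 · (0.59/1.69)^1 ≈ 0.1382.

0.1382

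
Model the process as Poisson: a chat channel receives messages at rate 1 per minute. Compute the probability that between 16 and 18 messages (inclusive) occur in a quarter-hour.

Over the interval, μ = 1 × 15 = 15 (a quarter-hour = 15 minutes).
P(16 ≤ N ≤ 18) = Σ_{j=16}^{18} e^(−15) · 15^j/j! ≈ 0.2514.

0.2514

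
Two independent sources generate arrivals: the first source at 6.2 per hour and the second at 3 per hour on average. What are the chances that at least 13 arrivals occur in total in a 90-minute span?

Independent Poisson processes superpose: combined rate λ = 6.2 + 3 = 9.2 per hour.
Over the interval, μ = 9.2 × 1.5 = 13.8 (a 90-minute span = 1.5 hours).
P(N ≥ 13) = 1 − P(N ≤ 12) ≈ 0.6216.

0.6216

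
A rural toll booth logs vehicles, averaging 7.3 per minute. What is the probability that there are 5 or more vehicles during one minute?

With mean μ = 7.3 per minute,
P(N ≥ 5) = 1 − P(N ≤ 4) = 1 − Σ_{j=0}^{4} e^(−μ) μ^j/j! ≈ 0.8527.

0.8527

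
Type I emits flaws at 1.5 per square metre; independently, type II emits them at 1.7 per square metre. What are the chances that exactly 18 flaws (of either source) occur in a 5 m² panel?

0.0830

Independent Poisson processes superpose: combined rate λ = 1.5 + 1.7 = 3.2 per square metre.
Over the interval, μ = 3.2 × 5 = 16 (a 5 m² panel = 5 square metres).
P(N = 18) = e^(−16) · 16^18/18! ≈ 0.0830.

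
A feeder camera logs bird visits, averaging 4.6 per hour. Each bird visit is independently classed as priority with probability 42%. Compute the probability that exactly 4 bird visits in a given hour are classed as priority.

0.0841

Thinning: the bird visits that are classed as priority themselves form a Poisson process with rate 0.42 × 4.6 = 1.932 per hour.
So μ = 1.932.
P(N = 4) = e^(−1.932) · 1.932^4/4! ≈ 0.0841.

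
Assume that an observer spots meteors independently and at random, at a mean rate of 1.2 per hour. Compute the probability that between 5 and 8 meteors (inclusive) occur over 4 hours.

Over the interval, μ = 1.2 × 4 = 4.8 (4 hours).
P(5 ≤ N ≤ 8) = Σ_{j=5}^{8} e^(−4.8) · 4.8^j/j! ≈ 0.4679.

0.4679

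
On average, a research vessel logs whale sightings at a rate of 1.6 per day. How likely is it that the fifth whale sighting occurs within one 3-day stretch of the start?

Over the interval, μ = 1.6 × 3 = 4.8 (a 3-day stretch = 3 days).
The fifth arrival falls in the interval iff at least 5 events occur there: P(S_5 ≤ t) = P(N ≥ 5) = 1 − P(N ≤ 4) ≈ 0.5237.

0.5237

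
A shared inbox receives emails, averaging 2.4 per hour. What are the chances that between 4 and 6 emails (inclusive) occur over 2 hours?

0.4966

Over the interval, μ = 2.4 × 2 = 4.8 (2 hours).
P(4 ≤ N ≤ 6) = Σ_{j=4}^{6} e^(−4.8) · 4.8^j/j! ≈ 0.4966.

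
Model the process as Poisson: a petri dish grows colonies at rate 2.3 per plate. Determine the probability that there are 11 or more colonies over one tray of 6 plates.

Over the interval, μ = 2.3 × 6 = 13.8 (a tray of 6 plates = 6 plates).
P(N ≥ 11) = 1 − P(N ≤ 10) = 1 − Σ_{j=0}^{10} e^(−μ) μ^j/j! ≈ 0.8107.

0.8107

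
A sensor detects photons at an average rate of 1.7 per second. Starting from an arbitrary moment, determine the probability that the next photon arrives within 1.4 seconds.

Inter-arrival times are exponential with rate λ = 1.7 per second.
P(T ≤ 1.4) = 1 − e^(−λt) = 1 − e^(−1.7 × 1.4) = 1 − e^(−2.38) ≈ 0.9074.

0.9074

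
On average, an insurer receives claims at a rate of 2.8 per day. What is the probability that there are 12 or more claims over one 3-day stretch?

0.1429

Over the interval, μ = 2.8 × 3 = 8.4 (a 3-day stretch = 3 days).
P(N ≥ 12) = 1 − P(N ≤ 11) = 1 − Σ_{j=0}^{11} e^(−μ) μ^j/j! ≈ 0.1429.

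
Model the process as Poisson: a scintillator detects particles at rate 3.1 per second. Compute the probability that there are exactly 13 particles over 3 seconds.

Over the interval, μ = 3.1 × 3 = 9.3 (3 seconds).
P(N = 13) = e^(−μ) μ^13/13! = e^(−9.3) · 9.3^13/6227020800 ≈ 0.0572.

0.0572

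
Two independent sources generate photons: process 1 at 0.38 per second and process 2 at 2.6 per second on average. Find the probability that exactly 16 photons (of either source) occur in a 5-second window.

Independent Poisson processes superpose: combined rate λ = 0.38 + 2.6 = 2.98 per second.
Over the interval, μ = 2.98 × 5 = 14.9 (a 5-second window = 5 seconds).
P(N = 16) = e^(−14.9) · 14.9^16/16! ≈ 0.0954.

0.0954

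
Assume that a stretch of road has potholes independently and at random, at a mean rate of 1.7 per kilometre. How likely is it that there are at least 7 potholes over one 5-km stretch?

Over the interval, μ = 1.7 × 5 = 8.5 (a 5-km stretch = 5 kilometres).
P(N ≥ 7) = 1 − P(N ≤ 6) = 1 − Σ_{j=0}^{6} e^(−μ) μ^j/j! ≈ 0.7438.

0.7438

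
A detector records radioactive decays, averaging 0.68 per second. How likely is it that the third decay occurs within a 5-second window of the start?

Over the interval, μ = 0.68 × 5 = 3.4 (a 5-second window = 5 seconds).
The third arrival falls in the interval iff at least 3 events occur there: P(S_3 ≤ t) = P(N ≥ 3) = 1 − P(N ≤ 2) ≈ 0.6603.

0.6603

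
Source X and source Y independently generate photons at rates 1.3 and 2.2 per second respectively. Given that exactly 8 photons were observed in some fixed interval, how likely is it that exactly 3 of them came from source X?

0.2816

Given the total, each event is independently from source X with probability p = λ_X/(λ_X+λ_Y) = 1.3/3.5 ≈ 0.3714.
So K ~ Binomial(8, 1.3/3.5): P(K = 3) = C(8,3) · (1.3/3.5)^3 · (2.2/3.5)^5 ≈ 0.2816.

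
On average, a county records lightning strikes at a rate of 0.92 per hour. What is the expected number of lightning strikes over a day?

E[N] = λt = 0.92 × 24 = 22.08 (a day = 24 hours).

22.08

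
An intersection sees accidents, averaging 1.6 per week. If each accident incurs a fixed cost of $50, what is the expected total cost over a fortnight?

$160

E[N] = 1.6 × 2 = 3.2 (a fortnight = 2 weeks); E[cost] = 3.2 × $50 = $160.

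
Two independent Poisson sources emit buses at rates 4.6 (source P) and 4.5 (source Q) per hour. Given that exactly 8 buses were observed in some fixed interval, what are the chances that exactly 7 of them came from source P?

Given the total, each event is independently from source P with probability p = λ_P/(λ_P+λ_Q) = 4.6/9.1 ≈ 0.5055.
So K ~ Binomial(8, 4.6/9.1): P(K = 7) = C(8,7) · (4.6/9.1)^7 · (4.5/9.1)^1 ≈ 0.0334.

0.0334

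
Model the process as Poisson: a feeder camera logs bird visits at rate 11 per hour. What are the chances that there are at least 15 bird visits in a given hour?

0.1460

With mean μ = 11 per hour,
P(N ≥ 15) = 1 − P(N ≤ 14) = 1 − Σ_{j=0}^{14} e^(−μ) μ^j/j! ≈ 0.1460.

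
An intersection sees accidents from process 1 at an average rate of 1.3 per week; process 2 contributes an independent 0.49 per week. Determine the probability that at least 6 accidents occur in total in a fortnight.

Independent Poisson processes superpose: combined rate λ = 1.3 + 0.49 = 1.79 per week.
Over the interval, μ = 1.79 × 2 = 3.58 (a fortnight = 2 weeks).
P(N ≥ 6) = 1 − P(N ≤ 5) ≈ 0.1531.

0.1531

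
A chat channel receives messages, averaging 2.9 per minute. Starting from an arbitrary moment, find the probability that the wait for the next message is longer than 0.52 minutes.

0.2214

The wait for the next event is exponential with rate λ = 2.9 per minute.
P(T > 0.52) = e^(−λt) = e^(−2.9 × 0.52) = e^(−1.508) ≈ 0.2214.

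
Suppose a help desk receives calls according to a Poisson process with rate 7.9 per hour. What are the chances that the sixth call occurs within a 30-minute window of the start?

0.2071

Over the interval, μ = 7.9 × 0.5 = 3.95 (a 30-minute window = 0.5 hours).
The sixth arrival falls in the interval iff at least 6 events occur there: P(S_6 ≤ t) = P(N ≥ 6) = 1 − P(N ≤ 5) ≈ 0.2071.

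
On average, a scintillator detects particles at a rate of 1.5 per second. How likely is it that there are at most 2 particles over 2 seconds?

0.4232

Over the interval, μ = 1.5 × 2 = 3 (2 seconds).
P(N ≤ 2) = Σ_{j=0}^{2} e^(−μ) μ^j/j! ≈ 0.4232.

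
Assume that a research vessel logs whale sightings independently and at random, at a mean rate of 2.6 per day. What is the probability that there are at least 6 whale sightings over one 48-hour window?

Over the interval, μ = 2.6 × 2 = 5.2 (a 48-hour window = 2 days).
P(N ≥ 6) = 1 − P(N ≤ 5) = 1 − Σ_{j=0}^{5} e^(−μ) μ^j/j! ≈ 0.4191.

0.4191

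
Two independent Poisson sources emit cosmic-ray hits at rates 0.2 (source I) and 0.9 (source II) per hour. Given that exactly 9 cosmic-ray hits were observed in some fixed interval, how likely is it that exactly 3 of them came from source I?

0.1515

Given the total, each event is independently from source I with probability p = λ_I/(λ_I+λ_II) = 0.2/1.1 ≈ 0.1818.
So K ~ Binomial(9, 0.2/1.1): P(K = 3) = C(9,3) · (0.2/1.1)^3 · (0.9/1.1)^6 ≈ 0.1515.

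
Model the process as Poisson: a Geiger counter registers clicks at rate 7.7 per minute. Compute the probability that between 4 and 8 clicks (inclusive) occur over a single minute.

With mean μ = 7.7 per minute,
P(4 ≤ N ≤ 8) = Σ_{j=4}^{8} e^(−7.7) · 7.7^j/j! ≈ 0.5825.

0.5825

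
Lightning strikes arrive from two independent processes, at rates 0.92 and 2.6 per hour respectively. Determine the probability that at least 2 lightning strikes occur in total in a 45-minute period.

0.7402

Independent Poisson processes superpose: combined rate λ = 0.92 + 2.6 = 3.52 per hour.
Over the interval, μ = 3.52 × 0.75 = 2.64 (a 45-minute period = 0.75 hours).
P(N ≥ 2) = 1 − P(N ≤ 1) ≈ 0.7402.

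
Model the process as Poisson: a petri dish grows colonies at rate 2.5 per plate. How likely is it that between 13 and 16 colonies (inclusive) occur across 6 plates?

Over the interval, μ = 2.5 × 6 = 15 (6 plates).
P(13 ≤ N ≤ 16) = Σ_{j=13}^{16} e^(−15) · 15^j/j! ≈ 0.3965.

0.3965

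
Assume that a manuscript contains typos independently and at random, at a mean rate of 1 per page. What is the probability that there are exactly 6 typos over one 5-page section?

Over the interval, μ = 1 × 5 = 5 (a 5-page section = 5 pages).
P(N = 6) = e^(−μ) μ^6/6! = e^(−5) · 5^6/720 ≈ 0.1462.

0.1462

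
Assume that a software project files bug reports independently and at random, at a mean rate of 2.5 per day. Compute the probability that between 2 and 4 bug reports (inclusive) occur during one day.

With mean μ = 2.5 per day,
P(2 ≤ N ≤ 4) = Σ_{j=2}^{4} e^(−2.5) · 2.5^j/j! ≈ 0.6039.

0.6039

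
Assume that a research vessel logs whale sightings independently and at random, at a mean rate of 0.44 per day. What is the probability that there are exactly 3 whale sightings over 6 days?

0.2188

Over the interval, μ = 0.44 × 6 = 2.64 (6 days).
P(N = 3) = e^(−μ) μ^3/3! = e^(−2.64) · 2.64^3/6 ≈ 0.2188.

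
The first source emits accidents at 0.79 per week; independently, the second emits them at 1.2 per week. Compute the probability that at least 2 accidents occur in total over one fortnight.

Independent Poisson processes superpose: combined rate λ = 0.79 + 1.2 = 1.99 per week.
Over the interval, μ = 1.99 × 2 = 3.98 (a fortnight = 2 weeks).
P(N ≥ 2) = 1 − P(N ≤ 1) ≈ 0.9069.

0.9069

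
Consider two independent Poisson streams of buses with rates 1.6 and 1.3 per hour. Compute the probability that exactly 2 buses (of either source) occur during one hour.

0.2314

Independent Poisson processes superpose: combined rate λ = 1.6 + 1.3 = 2.9 per hour.
So μ = 2.9.
P(N = 2) = e^(−2.9) · 2.9^2/2! ≈ 0.2314.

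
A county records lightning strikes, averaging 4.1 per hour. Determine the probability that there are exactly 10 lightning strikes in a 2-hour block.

0.1040

Over the interval, μ = 4.1 × 2 = 8.2 (a 2-hour block = 2 hours).
P(N = 10) = e^(−μ) μ^10/10! = e^(−8.2) · 8.2^10/3628800 ≈ 0.1040.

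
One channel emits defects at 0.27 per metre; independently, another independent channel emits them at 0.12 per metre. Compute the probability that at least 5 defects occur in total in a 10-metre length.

Independent Poisson processes superpose: combined rate λ = 0.27 + 0.12 = 0.39 per metre.
Over the interval, μ = 0.39 × 10 = 3.9 (a 10-metre length = 10 metres).
P(N ≥ 5) = 1 − P(N ≤ 4) ≈ 0.3516.

0.3516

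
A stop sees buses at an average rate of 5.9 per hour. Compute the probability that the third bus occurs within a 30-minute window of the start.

Over the interval, μ = 5.9 × 0.5 = 2.95 (a 30-minute window = 0.5 hours).
The third arrival falls in the interval iff at least 3 events occur there: P(S_3 ≤ t) = P(N ≥ 3) = 1 − P(N ≤ 2) ≈ 0.5655.

0.5655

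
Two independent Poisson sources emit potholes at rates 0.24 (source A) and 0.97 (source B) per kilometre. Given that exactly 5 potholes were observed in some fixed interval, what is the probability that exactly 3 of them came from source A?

Given the total, each event is independently from source A with probability p = λ_A/(λ_A+λ_B) = 0.24/1.21 ≈ 0.1983.
So K ~ Binomial(5, 0.24/1.21): P(K = 3) = C(5,3) · (0.24/1.21)^3 · (0.97/1.21)^2 ≈ 0.0501.

0.0501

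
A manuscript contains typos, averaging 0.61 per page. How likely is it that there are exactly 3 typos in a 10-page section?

Over the interval, μ = 0.61 × 10 = 6.1 (a 10-page section = 10 pages).
P(N = 3) = e^(−μ) μ^3/3! = e^(−6.1) · 6.1^3/6 ≈ 0.0848.

0.0848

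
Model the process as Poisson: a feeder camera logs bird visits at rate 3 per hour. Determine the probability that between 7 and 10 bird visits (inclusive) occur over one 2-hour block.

0.3511

Over the interval, μ = 3 × 2 = 6 (a 2-hour block = 2 hours).
P(7 ≤ N ≤ 10) = Σ_{j=7}^{10} e^(−6) · 6^j/j! ≈ 0.3511.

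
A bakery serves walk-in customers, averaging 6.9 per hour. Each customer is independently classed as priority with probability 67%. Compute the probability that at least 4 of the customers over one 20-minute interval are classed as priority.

0.0709

Thinning: the customers that are classed as priority themselves form a Poisson process with rate 0.67 × 6.9 = 4.623 per hour.
Over the interval, μ = 4.623 × 1/3 = 1.541 (a 20-minute interval = 1/3 hours).
P(N ≥ 4) = 1 − P(N ≤ 3) ≈ 0.0709.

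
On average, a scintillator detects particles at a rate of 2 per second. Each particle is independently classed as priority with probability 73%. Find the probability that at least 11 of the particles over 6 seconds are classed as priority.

0.2660

Thinning: the particles that are classed as priority themselves form a Poisson process with rate 0.73 × 2 = 1.46 per second.
Over the interval, μ = 1.46 × 6 = 8.76 (6 seconds).
P(N ≥ 11) = 1 − P(N ≤ 10) ≈ 0.2660.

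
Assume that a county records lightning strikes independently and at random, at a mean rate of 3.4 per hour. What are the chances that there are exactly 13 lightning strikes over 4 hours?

Over the interval, μ = 3.4 × 4 = 13.6 (4 hours).
P(N = 13) = e^(−μ) μ^13/13! = e^(−13.6) · 13.6^13/6227020800 ≈ 0.1085.

0.1085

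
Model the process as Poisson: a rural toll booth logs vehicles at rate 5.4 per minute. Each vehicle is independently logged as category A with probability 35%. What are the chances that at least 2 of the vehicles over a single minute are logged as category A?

Thinning: the vehicles that are logged as category A themselves form a Poisson process with rate 0.35 × 5.4 = 1.89 per minute.
So μ = 1.89.
P(N ≥ 2) = 1 − P(N ≤ 1) ≈ 0.5634.

0.5634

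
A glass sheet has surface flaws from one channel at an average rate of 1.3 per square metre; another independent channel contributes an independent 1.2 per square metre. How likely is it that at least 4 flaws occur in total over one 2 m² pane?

0.7350

Independent Poisson processes superpose: combined rate λ = 1.3 + 1.2 = 2.5 per square metre.
Over the interval, μ = 2.5 × 2 = 5 (a 2 m² pane = 2 square metres).
P(N ≥ 4) = 1 − P(N ≤ 3) ≈ 0.7350.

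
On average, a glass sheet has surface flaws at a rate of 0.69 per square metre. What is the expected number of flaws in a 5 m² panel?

3.45

E[N] = λt = 0.69 × 5 = 3.45 (a 5 m² panel = 5 square metres).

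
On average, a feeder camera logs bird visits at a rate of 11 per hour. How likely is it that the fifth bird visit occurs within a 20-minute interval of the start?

Over the interval, μ = 11 × 1/3 ≈ 3.66667 (a 20-minute interval = 1/3 hours).
The fifth arrival falls in the interval iff at least 5 events occur there: P(S_5 ≤ t) = P(N ≥ 5) = 1 − P(N ≤ 4) ≈ 0.3064.

0.3064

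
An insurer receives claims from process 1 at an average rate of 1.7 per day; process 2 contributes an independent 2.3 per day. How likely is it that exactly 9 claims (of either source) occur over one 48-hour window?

Independent Poisson processes superpose: combined rate λ = 1.7 + 2.3 = 4 per day.
Over the interval, μ = 4 × 2 = 8 (a 48-hour window = 2 days).
P(N = 9) = e^(−8) · 8^9/9! ≈ 0.1241.

0.1241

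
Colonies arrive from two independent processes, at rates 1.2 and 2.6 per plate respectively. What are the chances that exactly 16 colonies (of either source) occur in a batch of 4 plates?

0.0972

Independent Poisson processes superpose: combined rate λ = 1.2 + 2.6 = 3.8 per plate.
Over the interval, μ = 3.8 × 4 = 15.2 (a batch of 4 plates = 4 plates).
P(N = 16) = e^(−15.2) · 15.2^16/16! ≈ 0.0972.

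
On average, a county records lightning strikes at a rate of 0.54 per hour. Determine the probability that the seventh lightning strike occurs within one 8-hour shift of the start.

0.1466

Over the interval, μ = 0.54 × 8 = 4.32 (an 8-hour shift = 8 hours).
The seventh arrival falls in the interval iff at least 7 events occur there: P(S_7 ≤ t) = P(N ≥ 7) = 1 − P(N ≤ 6) ≈ 0.1466.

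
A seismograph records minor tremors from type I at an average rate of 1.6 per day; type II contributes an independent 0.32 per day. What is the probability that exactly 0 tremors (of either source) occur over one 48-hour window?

Independent Poisson processes superpose: combined rate λ = 1.6 + 0.32 = 1.92 per day.
Over the interval, μ = 1.92 × 2 = 3.84 (a 48-hour window = 2 days).
P(N = 0) = e^(−3.84) · 3.84^0/0! ≈ 0.0215.

0.0215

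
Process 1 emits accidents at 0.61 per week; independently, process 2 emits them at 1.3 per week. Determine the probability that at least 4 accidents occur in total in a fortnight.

0.5306

Independent Poisson processes superpose: combined rate λ = 0.61 + 1.3 = 1.91 per week.
Over the interval, μ = 1.91 × 2 = 3.82 (a fortnight = 2 weeks).
P(N ≥ 4) = 1 − P(N ≤ 3) ≈ 0.5306.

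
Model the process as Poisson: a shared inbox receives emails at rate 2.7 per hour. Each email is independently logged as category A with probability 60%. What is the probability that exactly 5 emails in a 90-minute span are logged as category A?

Thinning: the emails that are logged as category A themselves form a Poisson process with rate 0.6 × 2.7 = 1.62 per hour.
Over the interval, μ = 1.62 × 1.5 = 2.43 (a 90-minute span = 1.5 hours).
P(N = 5) = e^(−2.43) · 2.43^5/5! ≈ 0.0622.

0.0622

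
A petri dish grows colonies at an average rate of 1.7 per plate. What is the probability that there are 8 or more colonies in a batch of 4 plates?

Over the interval, μ = 1.7 × 4 = 6.8 (a batch of 4 plates = 4 plates).
P(N ≥ 8) = 1 − P(N ≤ 7) = 1 − Σ_{j=0}^{7} e^(−μ) μ^j/j! ≈ 0.3715.

0.3715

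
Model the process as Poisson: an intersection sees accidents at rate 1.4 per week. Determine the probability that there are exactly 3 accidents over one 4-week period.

0.1082

Over the interval, μ = 1.4 × 4 = 5.6 (a 4-week period = 4 weeks).
P(N = 3) = e^(−μ) μ^3/3! = e^(−5.6) · 5.6^3/6 ≈ 0.1082.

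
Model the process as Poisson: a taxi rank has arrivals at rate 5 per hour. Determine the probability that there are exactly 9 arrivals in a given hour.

With mean μ = 5 per hour,
P(N = 9) = e^(−μ) μ^9/9! = e^(−5) · 5^9/362880 ≈ 0.0363.

0.0363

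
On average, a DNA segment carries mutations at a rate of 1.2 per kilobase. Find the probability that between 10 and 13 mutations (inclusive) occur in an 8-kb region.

0.3830

Over the interval, μ = 1.2 × 8 = 9.6 (an 8-kb region = 8 kilobases).
P(10 ≤ N ≤ 13) = Σ_{j=10}^{13} e^(−9.6) · 9.6^j/j! ≈ 0.3830.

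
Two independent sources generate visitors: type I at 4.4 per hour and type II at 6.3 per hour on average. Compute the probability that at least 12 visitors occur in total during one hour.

0.3850

Independent Poisson processes superpose: combined rate λ = 4.4 + 6.3 = 10.7 per hour.
So μ = 10.7.
P(N ≥ 12) = 1 − P(N ≤ 11) ≈ 0.3850.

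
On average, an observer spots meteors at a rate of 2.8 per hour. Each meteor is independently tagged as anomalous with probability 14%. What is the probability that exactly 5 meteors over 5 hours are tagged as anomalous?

0.0340

Thinning: the meteors that are tagged as anomalous themselves form a Poisson process with rate 0.14 × 2.8 = 0.392 per hour.
Over the interval, μ = 0.392 × 5 = 1.96 (5 hours).
P(N = 5) = e^(−1.96) · 1.96^5/5! ≈ 0.0340.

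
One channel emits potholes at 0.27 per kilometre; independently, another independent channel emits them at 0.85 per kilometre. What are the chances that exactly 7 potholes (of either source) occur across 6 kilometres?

0.1481

Independent Poisson processes superpose: combined rate λ = 0.27 + 0.85 = 1.12 per kilometre.
Over the interval, μ = 1.12 × 6 = 6.72 (6 kilometres).
P(N = 7) = e^(−6.72) · 6.72^7/7! ≈ 0.1481.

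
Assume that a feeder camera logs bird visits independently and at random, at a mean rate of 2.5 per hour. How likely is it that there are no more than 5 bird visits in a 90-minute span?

Over the interval, μ = 2.5 × 1.5 = 3.75 (a 90-minute span = 1.5 hours).
P(N ≤ 5) = Σ_{j=0}^{5} e^(−μ) μ^j/j! ≈ 0.8229.

0.8229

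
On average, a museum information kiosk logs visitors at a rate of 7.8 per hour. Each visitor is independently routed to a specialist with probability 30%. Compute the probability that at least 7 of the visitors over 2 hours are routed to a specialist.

Thinning: the visitors that are routed to a specialist themselves form a Poisson process with rate 0.3 × 7.8 = 2.34 per hour.
Over the interval, μ = 2.34 × 2 = 4.68 (2 hours).
P(N ≥ 7) = 1 − P(N ≤ 6) ≈ 0.1927.

0.1927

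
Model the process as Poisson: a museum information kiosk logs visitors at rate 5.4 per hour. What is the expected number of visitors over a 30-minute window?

E[N] = λt = 5.4 × 0.5 = 2.7 (a 30-minute window = 0.5 hours).

2.7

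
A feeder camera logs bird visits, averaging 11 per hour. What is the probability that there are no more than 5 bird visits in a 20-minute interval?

Over the interval, μ = 11 × 1/3 ≈ 3.66667 (a 20-minute interval = 1/3 hours).
P(N ≤ 5) = Σ_{j=0}^{5} e^(−μ) μ^j/j! ≈ 0.8348.

0.8348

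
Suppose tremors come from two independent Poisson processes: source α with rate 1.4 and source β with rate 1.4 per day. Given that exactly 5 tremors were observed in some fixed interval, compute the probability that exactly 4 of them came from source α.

Given the total, each event is independently from source α with probability p = λ_α/(λ_α+λ_β) = 1.4/2.8 = 0.5000.
So K ~ Binomial(5, 1.4/2.8): P(K = 4) = C(5,4) · (1.4/2.8)^4 · (1.4/2.8)^1 ≈ 0.1562.

0.1562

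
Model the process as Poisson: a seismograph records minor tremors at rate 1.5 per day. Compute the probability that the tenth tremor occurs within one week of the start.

0.6029

Over the interval, μ = 1.5 × 7 = 10.5 (a week = 7 days).
The tenth arrival falls in the interval iff at least 10 events occur there: P(S_10 ≤ t) = P(N ≥ 10) = 1 − P(N ≤ 9) ≈ 0.6029.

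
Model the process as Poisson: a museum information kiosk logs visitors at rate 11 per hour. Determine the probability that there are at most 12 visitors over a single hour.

0.6887

With mean μ = 11 per hour,
P(N ≤ 12) = Σ_{j=0}^{12} e^(−μ) μ^j/j! ≈ 0.6887.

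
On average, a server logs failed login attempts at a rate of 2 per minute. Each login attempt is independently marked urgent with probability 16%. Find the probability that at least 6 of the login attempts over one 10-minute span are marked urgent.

0.1054

Thinning: the login attempts that are marked urgent themselves form a Poisson process with rate 0.16 × 2 = 0.32 per minute.
Over the interval, μ = 0.32 × 10 = 3.2 (a 10-minute span = 10 minutes).
P(N ≥ 6) = 1 − P(N ≤ 5) ≈ 0.1054.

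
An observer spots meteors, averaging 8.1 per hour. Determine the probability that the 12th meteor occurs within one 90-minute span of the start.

Over the interval, μ = 8.1 × 1.5 = 12.15 (a 90-minute span = 1.5 hours).
The 12th arrival falls in the interval iff at least 12 events occur there: P(S_12 ≤ t) = P(N ≥ 12) = 1 − P(N ≤ 11) ≈ 0.5554.

0.5554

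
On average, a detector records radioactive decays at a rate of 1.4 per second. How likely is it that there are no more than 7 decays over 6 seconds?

0.3987

Over the interval, μ = 1.4 × 6 = 8.4 (6 seconds).
P(N ≤ 7) = Σ_{j=0}^{7} e^(−μ) μ^j/j! ≈ 0.3987.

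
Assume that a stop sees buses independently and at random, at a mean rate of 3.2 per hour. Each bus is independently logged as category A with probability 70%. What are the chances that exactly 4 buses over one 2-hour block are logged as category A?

0.1902

Thinning: the buses that are logged as category A themselves form a Poisson process with rate 0.7 × 3.2 = 2.24 per hour.
Over the interval, μ = 2.24 × 2 = 4.48 (a 2-hour block = 2 hours).
P(N = 4) = e^(−4.48) · 4.48^4/4! ≈ 0.1902.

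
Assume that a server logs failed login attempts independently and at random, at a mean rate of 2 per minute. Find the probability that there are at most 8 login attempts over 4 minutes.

0.5925

Over the interval, μ = 2 × 4 = 8 (4 minutes).
P(N ≤ 8) = Σ_{j=0}^{8} e^(−μ) μ^j/j! ≈ 0.5925.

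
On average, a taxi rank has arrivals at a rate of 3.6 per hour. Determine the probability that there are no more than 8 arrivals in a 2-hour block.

Over the interval, μ = 3.6 × 2 = 7.2 (a 2-hour block = 2 hours).
P(N ≤ 8) = Σ_{j=0}^{8} e^(−μ) μ^j/j! ≈ 0.7027.

0.7027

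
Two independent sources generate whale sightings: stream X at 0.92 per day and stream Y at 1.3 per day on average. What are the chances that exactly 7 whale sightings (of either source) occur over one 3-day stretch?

0.1477

Independent Poisson processes superpose: combined rate λ = 0.92 + 1.3 = 2.22 per day.
Over the interval, μ = 2.22 × 3 = 6.66 (a 3-day stretch = 3 days).
P(N = 7) = e^(−6.66) · 6.66^7/7! ≈ 0.1477.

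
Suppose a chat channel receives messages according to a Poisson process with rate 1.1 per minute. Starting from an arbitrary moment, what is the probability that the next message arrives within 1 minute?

0.6671

Inter-arrival times are exponential with rate λ = 1.1 per minute.
P(T ≤ 1) = 1 − e^(−λt) = 1 − e^(−1.1 × 1) = 1 − e^(−1.1) ≈ 0.6671.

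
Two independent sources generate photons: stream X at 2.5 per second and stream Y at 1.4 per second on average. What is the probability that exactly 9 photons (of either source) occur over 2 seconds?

0.1207

Independent Poisson processes superpose: combined rate λ = 2.5 + 1.4 = 3.9 per second.
Over the interval, μ = 3.9 × 2 = 7.8 (2 seconds).
P(N = 9) = e^(−7.8) · 7.8^9/9! ≈ 0.1207.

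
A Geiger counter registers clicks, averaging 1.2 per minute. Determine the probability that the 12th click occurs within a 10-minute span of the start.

0.5384

Over the interval, μ = 1.2 × 10 = 12 (a 10-minute span = 10 minutes).
The 12th arrival falls in the interval iff at least 12 events occur there: P(S_12 ≤ t) = P(N ≥ 12) = 1 − P(N ≤ 11) ≈ 0.5384.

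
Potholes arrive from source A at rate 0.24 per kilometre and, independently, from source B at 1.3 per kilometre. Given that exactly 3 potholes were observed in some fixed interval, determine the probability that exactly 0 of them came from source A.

Given the total, each event is independently from source A with probability p = λ_A/(λ_A+λ_B) = 0.24/1.54 ≈ 0.1558.
So K ~ Binomial(3, 0.24/1.54): P(K = 0) = C(3,0) · (0.24/1.54)^0 · (1.3/1.54)^3 ≈ 0.6015.

0.6015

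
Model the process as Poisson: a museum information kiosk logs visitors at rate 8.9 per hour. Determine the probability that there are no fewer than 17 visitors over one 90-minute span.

0.1907

Over the interval, μ = 8.9 × 1.5 = 13.35 (a 90-minute span = 1.5 hours).
P(N ≥ 17) = 1 − P(N ≤ 16) = 1 − Σ_{j=0}^{16} e^(−μ) μ^j/j! ≈ 0.1907.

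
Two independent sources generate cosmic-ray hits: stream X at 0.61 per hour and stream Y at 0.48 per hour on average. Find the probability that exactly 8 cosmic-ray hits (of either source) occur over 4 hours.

Independent Poisson processes superpose: combined rate λ = 0.61 + 0.48 = 1.09 per hour.
Over the interval, μ = 1.09 × 4 = 4.36 (4 hours).
P(N = 8) = e^(−4.36) · 4.36^8/8! ≈ 0.0414.

0.0414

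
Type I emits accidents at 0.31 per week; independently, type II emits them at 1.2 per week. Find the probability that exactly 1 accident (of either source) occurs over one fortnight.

0.1474

Independent Poisson processes superpose: combined rate λ = 0.31 + 1.2 = 1.51 per week.
Over the interval, μ = 1.51 × 2 = 3.02 (a fortnight = 2 weeks).
P(N = 1) = e^(−3.02) · 3.02^1/1! ≈ 0.1474.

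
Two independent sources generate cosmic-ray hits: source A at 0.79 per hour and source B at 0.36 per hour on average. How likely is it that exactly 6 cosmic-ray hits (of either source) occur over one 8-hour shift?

0.0851

Independent Poisson processes superpose: combined rate λ = 0.79 + 0.36 = 1.15 per hour.
Over the interval, μ = 1.15 × 8 = 9.2 (an 8-hour shift = 8 hours).
P(N = 6) = e^(−9.2) · 9.2^6/6! ≈ 0.0851.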